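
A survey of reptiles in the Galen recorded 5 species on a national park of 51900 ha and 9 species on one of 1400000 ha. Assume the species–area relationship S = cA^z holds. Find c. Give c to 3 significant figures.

z = ln(S₂/S₁) / ln(A₂/A₁) = ln(9/5) / ln(1400000/51900) = 0.5878 / 3.2949 = 0.1784
c = S₁ / A₁^z = 5 / 51900^0.1784 = 5 / 6.937 = 0.7208

0.721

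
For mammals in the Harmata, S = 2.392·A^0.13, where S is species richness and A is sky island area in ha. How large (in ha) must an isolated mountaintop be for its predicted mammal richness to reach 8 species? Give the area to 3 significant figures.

10800 ha

8 = 2.392 × A^0.13  ⇒  A^0.13 = 8/2.392 = 3.344
ln A = ln(3.344) / 0.13 = 1.2073 / 0.13 = 9.2870
A = e^9.2870 ≈ 10797 ha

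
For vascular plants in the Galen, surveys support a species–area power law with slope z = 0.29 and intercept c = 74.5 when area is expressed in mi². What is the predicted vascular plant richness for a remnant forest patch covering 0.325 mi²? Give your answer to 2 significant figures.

54

S = 74.5 × 0.325^0.29 = 74.5 × 0.7218 ≈ 53.78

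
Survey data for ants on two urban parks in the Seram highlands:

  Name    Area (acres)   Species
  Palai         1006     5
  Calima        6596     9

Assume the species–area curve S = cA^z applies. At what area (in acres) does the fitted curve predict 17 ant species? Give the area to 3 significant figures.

z = ln(9/5) / ln(6596/1006) = 0.5878 / 1.8805 = 0.3126
c = 5 / 1006^0.3126 = 5 / 8.68 = 0.576
A = (17/0.576)^(1/0.3126) ⇒ ln A = ln(29.51)/0.3126 = 10.8289
A = e^10.8289 ≈ 50459 acres

50500 acres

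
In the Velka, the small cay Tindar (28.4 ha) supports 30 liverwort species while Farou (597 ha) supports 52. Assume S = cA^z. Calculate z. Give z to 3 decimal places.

0.181

Taking logs: ln S = ln c + z ln A, so z = (ln S₂ − ln S₁)/(ln A₂ − ln A₁).
z = ln(52/30) / ln(597/28.4) = ln(1.733) / ln(21.02) = 0.5500 / 3.0455 = 0.1806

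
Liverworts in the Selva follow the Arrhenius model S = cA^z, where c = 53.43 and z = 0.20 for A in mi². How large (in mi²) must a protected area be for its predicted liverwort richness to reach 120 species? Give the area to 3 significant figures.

120 = 53.43 × A^0.2  ⇒  A^0.2 = 120/53.43 = 2.246
ln A = ln(2.246) / 0.2 = 0.8091 / 0.2 = 4.0456
A = e^4.0456 ≈ 57.15 mi²

57.1 mi²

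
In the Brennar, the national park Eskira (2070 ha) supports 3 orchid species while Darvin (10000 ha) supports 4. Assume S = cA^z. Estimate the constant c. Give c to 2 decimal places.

z = ln(S₂/S₁) / ln(A₂/A₁) = ln(4/3) / ln(10000/2070) = 0.2877 / 1.5750 = 0.1827
c = S₁ / A₁^z = 3 / 2070^0.1827 = 3 / 4.033 = 0.7438

0.74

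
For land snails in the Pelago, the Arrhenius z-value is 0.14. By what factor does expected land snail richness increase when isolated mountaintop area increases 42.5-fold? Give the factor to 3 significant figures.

1.69

S₂/S₁ = (A₂/A₁)^z = 42.5^0.14
ln(S₂/S₁) = 0.14 × ln 42.5 = 0.14 × 3.7495 = 0.5249
S₂/S₁ = e^0.5249 ≈ 1.69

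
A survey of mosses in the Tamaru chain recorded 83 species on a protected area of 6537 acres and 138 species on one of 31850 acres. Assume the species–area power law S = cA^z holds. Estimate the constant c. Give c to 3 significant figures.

4.94

z = ln(S₂/S₁) / ln(A₂/A₁) = ln(138/83) / ln(31850/6537) = 0.5084 / 1.5836 = 0.3211
c = S₁ / A₁^z = 83 / 6537^0.3211 = 83 / 16.79 = 4.945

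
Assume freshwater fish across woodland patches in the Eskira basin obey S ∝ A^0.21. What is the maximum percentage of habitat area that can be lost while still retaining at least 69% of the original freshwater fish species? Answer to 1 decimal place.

82.9%

Need (A_new/A_old)^0.21 = 0.69, so A_new/A_old = 0.69^(1/0.21) = 0.69^4.762
ln(A_new/A_old) = ln 0.69 / 0.21 = -0.3711 / 0.21 = -1.7670
A_new/A_old = e^-1.7670 ≈ 0.1708
Fraction that can be lost = 1 − 0.1708 = 0.8292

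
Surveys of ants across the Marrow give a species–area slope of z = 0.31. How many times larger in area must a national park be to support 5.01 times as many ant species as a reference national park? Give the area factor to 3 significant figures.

181

(A₂/A₁)^0.31 = 5.01, so A₂/A₁ = 5.01^(1/0.31) = 5.01^3.226
ln(A₂/A₁) = ln 5.01 / 0.31 = 1.6114 / 0.31 = 5.1982
A₂/A₁ = e^5.1982 ≈ 180.9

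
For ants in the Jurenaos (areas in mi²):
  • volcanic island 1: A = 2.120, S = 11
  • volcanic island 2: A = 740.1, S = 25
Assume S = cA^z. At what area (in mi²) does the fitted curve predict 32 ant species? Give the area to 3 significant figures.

4300 mi²

z = ln(25/11) / ln(740.1/2.12) = 0.8210 / 5.8554 = 0.1402
c = 11 / 2.12^0.1402 = 11 / 1.111 = 9.9
A = (32/9.9)^(1/0.1402) ⇒ ln A = ln(3.232)/0.1402 = 8.3674
A = e^8.3674 ≈ 4305 mi²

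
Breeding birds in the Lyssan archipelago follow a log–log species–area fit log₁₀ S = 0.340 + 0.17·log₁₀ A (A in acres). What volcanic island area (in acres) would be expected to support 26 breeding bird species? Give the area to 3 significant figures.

26 = 2.188 × A^0.17  ⇒  A^0.17 = 26/2.188 = 11.88
ln A = ln(11.88) / 0.17 = 2.4752 / 0.17 = 14.5601
A = e^14.5601 ≈ 2105584 acres

2110000 acres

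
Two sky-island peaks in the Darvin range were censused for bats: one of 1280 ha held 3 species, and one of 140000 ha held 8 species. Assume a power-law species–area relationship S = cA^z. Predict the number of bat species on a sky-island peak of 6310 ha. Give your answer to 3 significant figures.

4.19

z = ln(8/3) / ln(140000/1280) = 0.9808 / 4.6948 = 0.2089
c = 3 / 1280^0.2089 = 3 / 4.458 = 0.6729
S₃ = 0.6729 × 6310^0.2089 = 0.6729 × 6.222 ≈ 4.187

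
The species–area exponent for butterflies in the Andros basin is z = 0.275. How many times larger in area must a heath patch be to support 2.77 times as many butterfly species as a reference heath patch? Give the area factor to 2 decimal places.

(A₂/A₁)^0.275 = 2.77, so A₂/A₁ = 2.77^(1/0.275) = 2.77^3.636
ln(A₂/A₁) = ln 2.77 / 0.275 = 1.0188 / 0.275 = 3.7049
A₂/A₁ = e^3.7049 ≈ 40.65

40.65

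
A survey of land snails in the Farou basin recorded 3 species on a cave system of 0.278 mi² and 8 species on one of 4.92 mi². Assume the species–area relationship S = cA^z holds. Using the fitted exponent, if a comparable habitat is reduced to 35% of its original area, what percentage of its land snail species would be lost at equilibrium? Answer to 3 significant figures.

30.1%

z = ln(8/3) / ln(4.92/0.278) = 0.9808 / 2.8734 = 0.3413
S_new/S_old = (A_new/A_old)^z = 0.35^0.3413 = exp(0.3413 × -1.0498) = 0.6988
Fraction lost = 1 − 0.6988 = 0.3012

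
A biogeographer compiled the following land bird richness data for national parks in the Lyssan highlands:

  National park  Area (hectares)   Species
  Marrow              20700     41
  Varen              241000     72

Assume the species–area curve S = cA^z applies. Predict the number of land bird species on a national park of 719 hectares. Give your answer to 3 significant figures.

z = ln(72/41) / ln(241000/20700) = 0.5631 / 2.4547 = 0.2294
c = 41 / 20700^0.2294 = 41 / 9.774 = 4.195
S₃ = 4.195 × 719^0.2294 = 4.195 × 4.522 ≈ 18.97

19.0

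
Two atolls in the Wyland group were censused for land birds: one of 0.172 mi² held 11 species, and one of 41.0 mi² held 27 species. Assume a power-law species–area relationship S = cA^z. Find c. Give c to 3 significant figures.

z = ln(S₂/S₁) / ln(A₂/A₁) = ln(27/11) / ln(41/0.172) = 0.8979 / 5.4738 = 0.1640
c = S₁ / A₁^z = 11 / 0.172^0.1640 = 11 / 0.7492 = 14.68

14.7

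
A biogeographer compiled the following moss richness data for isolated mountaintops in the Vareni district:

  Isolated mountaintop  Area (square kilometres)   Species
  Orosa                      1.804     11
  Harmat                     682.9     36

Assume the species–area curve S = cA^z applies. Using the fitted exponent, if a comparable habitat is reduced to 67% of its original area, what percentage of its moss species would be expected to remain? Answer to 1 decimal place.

z = ln(36/11) / ln(682.9/1.804) = 1.1856 / 5.9363 = 0.1997
S_new/S_old = (A_new/A_old)^z = 0.67^0.1997 = exp(0.1997 × -0.4005) = 0.9231

92.3%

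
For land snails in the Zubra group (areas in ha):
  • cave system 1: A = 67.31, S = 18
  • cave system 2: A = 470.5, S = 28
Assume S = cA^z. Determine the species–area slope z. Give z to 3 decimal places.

0.227

Taking logs: ln S = ln c + z ln A, so z = (ln S₂ − ln S₁)/(ln A₂ − ln A₁).
z = ln(28/18) / ln(470.5/67.31) = ln(1.556) / ln(6.99) = 0.4418 / 1.9445 = 0.2272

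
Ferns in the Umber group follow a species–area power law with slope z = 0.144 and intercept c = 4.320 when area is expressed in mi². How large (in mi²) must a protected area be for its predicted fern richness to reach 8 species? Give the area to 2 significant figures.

72 mi²

8 = 4.32 × A^0.144  ⇒  A^0.144 = 8/4.32 = 1.852
ln A = ln(1.852) / 0.144 = 0.6162 / 0.144 = 4.2791
A = e^4.2791 ≈ 72.17 mi²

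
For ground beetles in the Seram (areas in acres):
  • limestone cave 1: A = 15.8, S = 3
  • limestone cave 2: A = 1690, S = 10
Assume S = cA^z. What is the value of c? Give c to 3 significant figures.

1.47

z = ln(S₂/S₁) / ln(A₂/A₁) = ln(10/3) / ln(1690/15.8) = 1.2040 / 4.6725 = 0.2577
c = S₁ / A₁^z = 3 / 15.8^0.2577 = 3 / 2.036 = 1.473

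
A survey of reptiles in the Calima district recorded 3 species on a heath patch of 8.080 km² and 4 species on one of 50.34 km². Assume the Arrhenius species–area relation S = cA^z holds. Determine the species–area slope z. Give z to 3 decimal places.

0.157

Taking logs: ln S = ln c + z ln A, so z = (ln S₂ − ln S₁)/(ln A₂ − ln A₁).
z = ln(4/3) / ln(50.34/8.08) = ln(1.333) / ln(6.23) = 0.2877 / 1.8294 = 0.1573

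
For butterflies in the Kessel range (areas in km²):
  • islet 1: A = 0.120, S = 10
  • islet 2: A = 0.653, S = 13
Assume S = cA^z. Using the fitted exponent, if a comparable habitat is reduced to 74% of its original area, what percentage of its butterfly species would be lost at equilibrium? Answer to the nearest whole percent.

z = ln(13/10) / ln(0.653/0.12) = 0.2624 / 1.6941 = 0.1549
S_new/S_old = (A_new/A_old)^z = 0.74^0.1549 = exp(0.1549 × -0.3011) = 0.9544
Fraction lost = 1 − 0.9544 = 0.04556

5%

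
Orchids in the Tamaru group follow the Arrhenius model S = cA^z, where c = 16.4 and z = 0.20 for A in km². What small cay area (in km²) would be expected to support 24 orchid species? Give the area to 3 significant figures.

24 = 16.4 × A^0.2  ⇒  A^0.2 = 24/16.4 = 1.463
ln A = ln(1.463) / 0.2 = 0.3808 / 0.2 = 1.9039
A = e^1.9039 ≈ 6.712 km²

6.71 km²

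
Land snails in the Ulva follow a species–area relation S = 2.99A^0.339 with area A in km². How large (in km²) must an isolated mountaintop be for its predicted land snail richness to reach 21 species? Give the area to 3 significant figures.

21 = 2.99 × A^0.339  ⇒  A^0.339 = 21/2.99 = 7.023
ln A = ln(7.023) / 0.339 = 1.9492 / 0.339 = 5.7500
A = e^5.7500 ≈ 314.2 km²

314 km²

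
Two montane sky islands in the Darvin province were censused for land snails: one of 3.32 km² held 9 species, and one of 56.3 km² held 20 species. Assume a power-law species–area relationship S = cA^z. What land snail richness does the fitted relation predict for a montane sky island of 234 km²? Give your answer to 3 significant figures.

z = ln(20/9) / ln(56.3/3.32) = 0.7985 / 2.8307 = 0.2821
c = 9 / 3.32^0.2821 = 9 / 1.403 = 6.416
S₃ = 6.416 × 234^0.2821 = 6.416 × 4.659 ≈ 29.89

29.9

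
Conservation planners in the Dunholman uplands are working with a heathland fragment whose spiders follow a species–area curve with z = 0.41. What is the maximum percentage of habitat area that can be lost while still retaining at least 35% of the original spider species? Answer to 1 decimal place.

92.3%

Need (A_new/A_old)^0.41 = 0.35, so A_new/A_old = 0.35^(1/0.41) = 0.35^2.439
ln(A_new/A_old) = ln 0.35 / 0.41 = -1.0498 / 0.41 = -2.5605
A_new/A_old = e^-2.5605 ≈ 0.07726
Fraction that can be lost = 1 − 0.07726 = 0.9227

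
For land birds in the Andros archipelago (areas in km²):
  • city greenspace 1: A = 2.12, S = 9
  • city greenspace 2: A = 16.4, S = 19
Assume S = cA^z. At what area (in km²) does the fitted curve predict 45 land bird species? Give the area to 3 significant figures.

174 km²

z = ln(19/9) / ln(16.4/2.12) = 0.7472 / 2.0459 = 0.3652
c = 9 / 2.12^0.3652 = 9 / 1.316 = 6.84
A = (45/6.84)^(1/0.3652) ⇒ ln A = ln(6.579)/0.3652 = 5.1580
A = e^5.1580 ≈ 173.8 km²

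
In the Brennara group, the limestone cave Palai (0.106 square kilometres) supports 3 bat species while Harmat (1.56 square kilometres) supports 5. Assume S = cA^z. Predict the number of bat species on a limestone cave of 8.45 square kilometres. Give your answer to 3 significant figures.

z = ln(5/3) / ln(1.56/0.106) = 0.5108 / 2.6890 = 0.1900
c = 3 / 0.106^0.1900 = 3 / 0.6529 = 4.595
S₃ = 4.595 × 8.45^0.1900 = 4.595 × 1.5 ≈ 6.892

6.89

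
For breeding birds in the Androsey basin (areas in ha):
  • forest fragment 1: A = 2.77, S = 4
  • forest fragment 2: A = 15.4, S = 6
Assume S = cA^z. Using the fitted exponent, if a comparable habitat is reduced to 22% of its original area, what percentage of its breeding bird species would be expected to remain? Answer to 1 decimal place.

69.9%

z = ln(6/4) / ln(15.4/2.77) = 0.4055 / 1.7155 = 0.2364
S_new/S_old = (A_new/A_old)^z = 0.22^0.2364 = exp(0.2364 × -1.5141) = 0.6992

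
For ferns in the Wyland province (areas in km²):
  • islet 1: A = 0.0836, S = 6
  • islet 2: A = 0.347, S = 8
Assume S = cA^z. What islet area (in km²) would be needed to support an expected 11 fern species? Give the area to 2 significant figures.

1.7 km²

z = ln(8/6) / ln(0.347/0.0836) = 0.2877 / 1.4233 = 0.2021
c = 6 / 0.0836^0.2021 = 6 / 0.6055 = 9.908
A = (11/9.908)^(1/0.2021) ⇒ ln A = ln(1.11)/0.2021 = 0.5171
A = e^0.5171 ≈ 1.677 km²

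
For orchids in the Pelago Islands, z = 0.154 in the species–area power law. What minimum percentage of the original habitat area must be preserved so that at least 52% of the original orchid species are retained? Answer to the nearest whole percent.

Need (A_new/A_old)^0.154 = 0.52, so A_new/A_old = 0.52^(1/0.154) = 0.52^6.494
ln(A_new/A_old) = ln 0.52 / 0.154 = -0.6539 / 0.154 = -4.2463
A_new/A_old = e^-4.2463 ≈ 0.01432

1%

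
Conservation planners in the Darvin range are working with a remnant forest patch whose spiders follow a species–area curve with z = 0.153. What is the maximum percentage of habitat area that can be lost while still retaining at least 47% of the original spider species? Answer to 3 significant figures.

99.3%

Need (A_new/A_old)^0.153 = 0.47, so A_new/A_old = 0.47^(1/0.153) = 0.47^6.536
ln(A_new/A_old) = ln 0.47 / 0.153 = -0.7550 / 0.153 = -4.9348
A_new/A_old = e^-4.9348 ≈ 0.007192
Fraction that can be lost = 1 − 0.007192 = 0.9928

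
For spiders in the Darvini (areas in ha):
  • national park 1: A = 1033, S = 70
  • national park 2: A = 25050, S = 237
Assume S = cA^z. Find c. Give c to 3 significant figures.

z = ln(S₂/S₁) / ln(A₂/A₁) = ln(237/70) / ln(25050/1033) = 1.2196 / 3.1884 = 0.3825
c = S₁ / A₁^z = 70 / 1033^0.3825 = 70 / 14.22 = 4.923

4.92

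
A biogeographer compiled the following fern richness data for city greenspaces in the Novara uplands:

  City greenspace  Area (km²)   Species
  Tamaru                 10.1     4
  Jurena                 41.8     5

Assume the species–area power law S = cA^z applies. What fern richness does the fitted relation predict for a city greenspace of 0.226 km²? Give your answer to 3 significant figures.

2.20

z = ln(5/4) / ln(41.8/10.1) = 0.2231 / 1.4204 = 0.1571
c = 4 / 10.1^0.1571 = 4 / 1.438 = 2.781
S₃ = 2.781 × 0.226^0.1571 = 2.781 × 0.7916 ≈ 2.202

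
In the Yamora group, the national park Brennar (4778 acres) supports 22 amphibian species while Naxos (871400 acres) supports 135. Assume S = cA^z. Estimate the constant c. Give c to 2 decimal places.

z = ln(S₂/S₁) / ln(A₂/A₁) = ln(135/22) / ln(871400/4778) = 1.8142 / 5.2061 = 0.3485
c = S₁ / A₁^z = 22 / 4778^0.3485 = 22 / 19.15 = 1.149

1.15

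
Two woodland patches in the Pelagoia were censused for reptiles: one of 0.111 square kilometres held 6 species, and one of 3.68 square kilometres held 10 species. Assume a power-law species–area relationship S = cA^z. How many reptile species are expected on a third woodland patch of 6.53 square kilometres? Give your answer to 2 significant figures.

11

z = ln(10/6) / ln(3.68/0.111) = 0.5108 / 3.5011 = 0.1459
c = 6 / 0.111^0.1459 = 6 / 0.7256 = 8.269
S₃ = 8.269 × 6.53^0.1459 = 8.269 × 1.315 ≈ 10.87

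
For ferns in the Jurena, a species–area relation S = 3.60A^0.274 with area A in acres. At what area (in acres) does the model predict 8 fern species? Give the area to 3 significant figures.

18.4 acres

8 = 3.6 × A^0.274  ⇒  A^0.274 = 8/3.6 = 2.222
ln A = ln(2.222) / 0.274 = 0.7985 / 0.274 = 2.9143
A = e^2.9143 ≈ 18.44 acres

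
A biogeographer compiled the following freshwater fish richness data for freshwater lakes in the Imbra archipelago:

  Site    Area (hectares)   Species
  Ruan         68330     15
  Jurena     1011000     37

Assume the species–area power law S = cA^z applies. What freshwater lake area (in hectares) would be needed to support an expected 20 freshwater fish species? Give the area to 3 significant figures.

161000 hectares

z = ln(37/15) / ln(1011000/68330) = 0.9029 / 2.6943 = 0.3351
c = 15 / 68330^0.3351 = 15 / 41.69 = 0.3598
A = (20/0.3598)^(1/0.3351) ⇒ ln A = ln(55.59)/0.3351 = 11.9906
A = e^11.9906 ≈ 161233 hectares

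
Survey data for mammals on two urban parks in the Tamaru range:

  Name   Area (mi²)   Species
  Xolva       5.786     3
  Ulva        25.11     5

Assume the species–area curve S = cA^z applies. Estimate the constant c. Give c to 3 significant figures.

1.63

z = ln(S₂/S₁) / ln(A₂/A₁) = ln(5/3) / ln(25.11/5.786) = 0.5108 / 1.4678 = 0.3480
c = S₁ / A₁^z = 3 / 5.786^0.3480 = 3 / 1.842 = 1.629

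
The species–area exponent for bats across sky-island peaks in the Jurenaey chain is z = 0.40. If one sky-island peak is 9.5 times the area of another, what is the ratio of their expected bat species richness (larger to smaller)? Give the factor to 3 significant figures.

2.46

S₂/S₁ = (A₂/A₁)^z = 9.5^0.4
ln(S₂/S₁) = 0.4 × ln 9.5 = 0.4 × 2.2513 = 0.9005
S₂/S₁ = e^0.9005 ≈ 2.461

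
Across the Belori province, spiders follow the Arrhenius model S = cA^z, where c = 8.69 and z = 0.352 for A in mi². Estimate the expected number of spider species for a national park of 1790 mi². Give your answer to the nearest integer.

121

S = 8.69 × 1790^0.352
ln S = ln 8.69 + 0.352 × ln 1790 = 2.1622 + 0.352 × 7.4900 = 4.7986
S = e^4.7986 ≈ 121.3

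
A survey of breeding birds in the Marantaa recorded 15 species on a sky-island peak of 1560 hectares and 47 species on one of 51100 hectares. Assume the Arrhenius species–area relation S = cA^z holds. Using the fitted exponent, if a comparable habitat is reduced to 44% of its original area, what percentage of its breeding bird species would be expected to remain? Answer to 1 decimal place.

76.4%

z = ln(47/15) / ln(51100/1560) = 1.1421 / 3.4891 = 0.3273
S_new/S_old = (A_new/A_old)^z = 0.44^0.3273 = exp(0.3273 × -0.8210) = 0.7643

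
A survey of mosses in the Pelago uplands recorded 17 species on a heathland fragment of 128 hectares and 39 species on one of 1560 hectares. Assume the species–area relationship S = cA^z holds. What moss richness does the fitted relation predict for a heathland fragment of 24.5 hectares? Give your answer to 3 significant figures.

z = ln(39/17) / ln(1560/128) = 0.8303 / 2.5004 = 0.3321
c = 17 / 128^0.3321 = 17 / 5.009 = 3.394
S₃ = 3.394 × 24.5^0.3321 = 3.394 × 2.893 ≈ 9.817

9.82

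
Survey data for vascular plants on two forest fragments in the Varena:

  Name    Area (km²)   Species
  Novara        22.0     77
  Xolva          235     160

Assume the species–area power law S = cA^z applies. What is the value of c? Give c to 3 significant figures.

29.6

z = ln(S₂/S₁) / ln(A₂/A₁) = ln(160/77) / ln(235/22) = 0.7314 / 2.3685 = 0.3088
c = S₁ / A₁^z = 77 / 22^0.3088 = 77 / 2.597 = 29.65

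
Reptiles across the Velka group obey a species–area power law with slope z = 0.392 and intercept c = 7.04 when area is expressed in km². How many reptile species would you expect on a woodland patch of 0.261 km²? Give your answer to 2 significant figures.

S = 7.04 × 0.261^0.392
ln S = ln 7.04 + 0.392 × ln 0.261 = 1.9516 + 0.392 × -1.3432 = 1.4251
S = e^1.4251 ≈ 4.158

4.2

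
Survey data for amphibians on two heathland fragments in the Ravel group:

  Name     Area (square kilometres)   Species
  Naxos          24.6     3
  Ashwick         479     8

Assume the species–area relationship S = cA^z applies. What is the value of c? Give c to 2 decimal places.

z = ln(S₂/S₁) / ln(A₂/A₁) = ln(8/3) / ln(479/24.6) = 0.9808 / 2.9690 = 0.3304
c = S₁ / A₁^z = 3 / 24.6^0.3304 = 3 / 2.881 = 1.041

1.04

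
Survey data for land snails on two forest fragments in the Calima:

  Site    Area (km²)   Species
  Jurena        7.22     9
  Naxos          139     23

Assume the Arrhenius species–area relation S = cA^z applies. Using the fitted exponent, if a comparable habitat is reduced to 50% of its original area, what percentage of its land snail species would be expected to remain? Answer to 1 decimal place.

80.3%

z = ln(23/9) / ln(139/7.22) = 0.9383 / 2.9576 = 0.3172
S_new/S_old = (A_new/A_old)^z = 0.5^0.3172 = exp(0.3172 × -0.6931) = 0.8026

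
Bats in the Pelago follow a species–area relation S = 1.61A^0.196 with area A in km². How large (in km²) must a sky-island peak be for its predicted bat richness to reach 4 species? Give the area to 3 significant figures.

104 km²

4 = 1.61 × A^0.196  ⇒  A^0.196 = 4/1.61 = 2.484
ln A = ln(2.484) / 0.196 = 0.9101 / 0.196 = 4.6432
A = e^4.6432 ≈ 103.9 km²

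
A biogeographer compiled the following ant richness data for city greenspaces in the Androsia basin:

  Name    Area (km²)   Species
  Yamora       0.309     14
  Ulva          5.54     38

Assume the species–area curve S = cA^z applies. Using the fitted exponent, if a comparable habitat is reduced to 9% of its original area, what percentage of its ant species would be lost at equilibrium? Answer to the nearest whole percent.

z = ln(38/14) / ln(5.54/0.309) = 0.9985 / 2.8864 = 0.3459
S_new/S_old = (A_new/A_old)^z = 0.09^0.3459 = exp(0.3459 × -2.4079) = 0.4347
Fraction lost = 1 − 0.4347 = 0.5653

57%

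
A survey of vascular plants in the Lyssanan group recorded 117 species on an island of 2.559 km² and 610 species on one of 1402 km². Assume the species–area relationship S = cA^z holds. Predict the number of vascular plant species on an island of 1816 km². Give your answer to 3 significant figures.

653

z = ln(610/117) / ln(1402/2.559) = 1.6513 / 6.3060 = 0.2619
c = 117 / 2.559^0.2619 = 117 / 1.279 = 91.48
S₃ = 91.48 × 1816^0.2619 = 91.48 × 7.136 ≈ 652.8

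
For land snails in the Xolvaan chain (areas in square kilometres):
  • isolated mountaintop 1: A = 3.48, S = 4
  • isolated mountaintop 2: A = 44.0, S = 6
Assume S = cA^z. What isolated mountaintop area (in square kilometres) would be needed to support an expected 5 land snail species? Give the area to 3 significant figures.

14.1 square kilometres

z = ln(6/4) / ln(44/3.48) = 0.4055 / 2.5372 = 0.1598
c = 4 / 3.48^0.1598 = 4 / 1.221 = 3.277
A = (5/3.277)^(1/0.1598) ⇒ ln A = ln(1.526)/0.1598 = 2.6433
A = e^2.6433 ≈ 14.06 square kilometres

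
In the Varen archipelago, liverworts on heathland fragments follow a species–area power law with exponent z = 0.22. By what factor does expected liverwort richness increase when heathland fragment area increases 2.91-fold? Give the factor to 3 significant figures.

1.26

S₂/S₁ = (A₂/A₁)^z = 2.91^0.22
ln(S₂/S₁) = 0.22 × ln 2.91 = 0.22 × 1.0682 = 0.2350
S₂/S₁ = e^0.2350 ≈ 1.265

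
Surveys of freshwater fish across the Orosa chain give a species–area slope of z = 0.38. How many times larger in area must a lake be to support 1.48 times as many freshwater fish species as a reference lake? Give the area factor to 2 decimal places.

(A₂/A₁)^0.38 = 1.48, so A₂/A₁ = 1.48^(1/0.38) = 1.48^2.632
ln(A₂/A₁) = ln 1.48 / 0.38 = 0.3920 / 0.38 = 1.0317
A₂/A₁ = e^1.0317 ≈ 2.806

2.81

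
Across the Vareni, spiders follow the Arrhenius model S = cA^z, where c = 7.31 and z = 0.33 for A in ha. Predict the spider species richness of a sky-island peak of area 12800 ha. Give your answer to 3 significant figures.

S = 7.31 × 12800^0.33
ln S = ln 7.31 + 0.33 × ln 12800 = 1.9892 + 0.33 × 9.4572 = 5.1101
S = e^5.1101 ≈ 165.7

166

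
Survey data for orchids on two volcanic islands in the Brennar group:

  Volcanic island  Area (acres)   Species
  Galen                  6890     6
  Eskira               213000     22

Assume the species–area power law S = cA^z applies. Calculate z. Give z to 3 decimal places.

Taking logs: ln S = ln c + z ln A, so z = (ln S₂ − ln S₁)/(ln A₂ − ln A₁).
z = ln(22/6) / ln(213000/6890) = ln(3.667) / ln(30.91) = 1.2993 / 3.4312 = 0.3787

0.379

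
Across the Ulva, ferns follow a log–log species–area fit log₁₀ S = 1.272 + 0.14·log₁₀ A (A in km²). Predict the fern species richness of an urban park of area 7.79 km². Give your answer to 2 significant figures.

25

S = 18.71 × 7.79^0.14
ln S = ln 18.71 + 0.14 × ln 7.79 = 2.9289 + 0.14 × 2.0528 = 3.2163
S = e^3.2163 ≈ 24.94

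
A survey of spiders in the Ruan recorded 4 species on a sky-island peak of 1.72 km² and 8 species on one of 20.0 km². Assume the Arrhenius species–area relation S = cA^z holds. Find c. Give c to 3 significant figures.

3.43

z = ln(S₂/S₁) / ln(A₂/A₁) = ln(8/4) / ln(20/1.72) = 0.6931 / 2.4534 = 0.2825
c = S₁ / A₁^z = 4 / 1.72^0.2825 = 4 / 1.166 = 3.432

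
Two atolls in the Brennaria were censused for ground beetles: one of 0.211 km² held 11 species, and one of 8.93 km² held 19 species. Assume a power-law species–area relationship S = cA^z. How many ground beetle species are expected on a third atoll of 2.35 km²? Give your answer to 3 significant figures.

z = ln(19/11) / ln(8.93/0.211) = 0.5465 / 3.7453 = 0.1459
c = 11 / 0.211^0.1459 = 11 / 0.7969 = 13.8
S₃ = 13.8 × 2.35^0.1459 = 13.8 × 1.133 ≈ 15.64

15.6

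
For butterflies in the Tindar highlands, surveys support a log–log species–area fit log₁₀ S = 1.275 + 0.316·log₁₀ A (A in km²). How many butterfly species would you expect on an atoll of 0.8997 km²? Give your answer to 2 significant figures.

S = 18.84 × 0.8997^0.316
ln S = ln 18.84 + 0.316 × ln 0.8997 = 2.9358 + 0.316 × -0.1057 = 2.9024
S = e^2.9024 ≈ 18.22

18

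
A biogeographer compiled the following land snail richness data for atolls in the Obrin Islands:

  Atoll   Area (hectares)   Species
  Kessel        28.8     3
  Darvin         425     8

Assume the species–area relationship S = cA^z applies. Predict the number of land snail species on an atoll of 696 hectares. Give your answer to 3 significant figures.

9.58

z = ln(8/3) / ln(425/28.8) = 0.9808 / 2.6917 = 0.3644
c = 3 / 28.8^0.3644 = 3 / 3.402 = 0.8817
S₃ = 0.8817 × 696^0.3644 = 0.8817 × 10.86 ≈ 9.575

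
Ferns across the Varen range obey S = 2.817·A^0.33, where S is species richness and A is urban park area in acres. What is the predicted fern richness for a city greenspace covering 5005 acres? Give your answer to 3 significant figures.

46.8

S = 2.817 × 5005^0.33
ln S = ln 2.817 + 0.33 × ln 5005 = 1.0357 + 0.33 × 8.5182 = 3.8467
S = e^3.8467 ≈ 46.84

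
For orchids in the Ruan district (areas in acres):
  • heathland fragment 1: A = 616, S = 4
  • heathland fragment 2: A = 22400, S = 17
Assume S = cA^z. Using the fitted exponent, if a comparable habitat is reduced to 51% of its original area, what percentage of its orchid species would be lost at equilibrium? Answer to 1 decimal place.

23.7%

z = ln(17/4) / ln(22400/616) = 1.4469 / 3.5936 = 0.4026
S_new/S_old = (A_new/A_old)^z = 0.51^0.4026 = exp(0.4026 × -0.6733) = 0.7625
Fraction lost = 1 − 0.7625 = 0.2375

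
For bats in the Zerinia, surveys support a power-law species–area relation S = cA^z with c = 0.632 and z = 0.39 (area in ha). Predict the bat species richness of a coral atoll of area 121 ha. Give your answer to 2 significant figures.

S = 0.632 × 121^0.39 = 0.632 × 6.491 ≈ 4.102

4.1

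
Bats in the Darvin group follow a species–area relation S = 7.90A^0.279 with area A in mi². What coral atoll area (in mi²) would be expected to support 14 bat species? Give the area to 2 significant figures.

7.8 mi²

14 = 7.9 × A^0.279  ⇒  A^0.279 = 14/7.9 = 1.772
ln A = ln(1.772) / 0.279 = 0.5722 / 0.279 = 2.0509
A = e^2.0509 ≈ 7.775 mi²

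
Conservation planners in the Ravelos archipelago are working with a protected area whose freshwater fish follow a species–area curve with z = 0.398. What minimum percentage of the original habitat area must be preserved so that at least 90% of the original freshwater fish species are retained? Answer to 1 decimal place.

76.7%

Need (A_new/A_old)^0.398 = 0.9, so A_new/A_old = 0.9^(1/0.398) = 0.9^2.513
ln(A_new/A_old) = ln 0.9 / 0.398 = -0.1054 / 0.398 = -0.2647
A_new/A_old = e^-0.2647 ≈ 0.7674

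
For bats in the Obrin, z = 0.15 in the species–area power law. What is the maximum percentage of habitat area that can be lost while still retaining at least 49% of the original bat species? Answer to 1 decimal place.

99.1%

Need (A_new/A_old)^0.15 = 0.49, so A_new/A_old = 0.49^(1/0.15) = 0.49^6.667
ln(A_new/A_old) = ln 0.49 / 0.15 = -0.7133 / 0.15 = -4.7557
A_new/A_old = e^-4.7557 ≈ 0.008603
Fraction that can be lost = 1 − 0.008603 = 0.9914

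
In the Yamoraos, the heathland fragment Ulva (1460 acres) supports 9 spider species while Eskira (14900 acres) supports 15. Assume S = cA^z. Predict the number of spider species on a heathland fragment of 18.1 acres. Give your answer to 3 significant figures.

3.43

z = ln(15/9) / ln(14900/1460) = 0.5108 / 2.3229 = 0.2199
c = 9 / 1460^0.2199 = 9 / 4.964 = 1.813
S₃ = 1.813 × 18.1^0.2199 = 1.813 × 1.89 ≈ 3.427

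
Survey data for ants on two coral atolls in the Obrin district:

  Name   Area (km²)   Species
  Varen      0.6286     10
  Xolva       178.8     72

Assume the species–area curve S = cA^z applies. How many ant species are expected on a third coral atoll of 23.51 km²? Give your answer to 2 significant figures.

35

z = ln(72/10) / ln(178.8/0.6286) = 1.9741 / 5.6505 = 0.3494
c = 10 / 0.6286^0.3494 = 10 / 0.8503 = 11.76
S₃ = 11.76 × 23.51^0.3494 = 11.76 × 3.013 ≈ 35.44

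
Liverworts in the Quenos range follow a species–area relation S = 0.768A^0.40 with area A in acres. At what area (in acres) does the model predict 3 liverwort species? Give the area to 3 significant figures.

30.2 acres

3 = 0.768 × A^0.4  ⇒  A^0.4 = 3/0.768 = 3.906
ln A = ln(3.906) / 0.4 = 1.3626 / 0.4 = 3.4064
A = e^3.4064 ≈ 30.16 acres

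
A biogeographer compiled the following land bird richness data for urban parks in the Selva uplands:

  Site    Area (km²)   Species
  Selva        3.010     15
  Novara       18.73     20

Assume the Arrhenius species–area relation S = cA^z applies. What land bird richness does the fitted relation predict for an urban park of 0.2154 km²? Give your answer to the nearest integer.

z = ln(20/15) / ln(18.73/3.01) = 0.2877 / 1.8282 = 0.1574
c = 15 / 3.01^0.1574 = 15 / 1.189 = 12.61
S₃ = 12.61 × 0.2154^0.1574 = 12.61 × 0.7854 ≈ 9.905

10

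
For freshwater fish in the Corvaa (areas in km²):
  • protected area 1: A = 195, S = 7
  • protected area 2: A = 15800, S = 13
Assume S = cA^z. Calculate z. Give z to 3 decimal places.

0.141

Taking logs: ln S = ln c + z ln A, so z = (ln S₂ − ln S₁)/(ln A₂ − ln A₁).
z = ln(13/7) / ln(15800/195) = ln(1.857) / ln(81.03) = 0.6190 / 4.3948 = 0.1409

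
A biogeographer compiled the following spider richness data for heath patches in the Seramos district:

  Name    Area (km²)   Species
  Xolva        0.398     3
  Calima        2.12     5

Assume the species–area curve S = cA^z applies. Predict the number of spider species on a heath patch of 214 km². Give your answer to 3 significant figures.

20.5

z = ln(5/3) / ln(2.12/0.398) = 0.5108 / 1.6727 = 0.3054
c = 3 / 0.398^0.3054 = 3 / 0.7548 = 3.975
S₃ = 3.975 × 214^0.3054 = 3.975 × 5.148 ≈ 20.46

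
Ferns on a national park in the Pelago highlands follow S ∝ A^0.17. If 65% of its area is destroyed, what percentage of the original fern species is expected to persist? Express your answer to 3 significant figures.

S_new/S_old = (A_new/A_old)^z = 0.35^0.17
= exp(0.17 × ln 0.35) = exp(0.17 × -1.0498) = exp(-0.1785) ≈ 0.8365

83.7%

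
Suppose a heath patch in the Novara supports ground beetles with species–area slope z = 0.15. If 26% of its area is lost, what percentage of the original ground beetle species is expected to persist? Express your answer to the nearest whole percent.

S_new/S_old = (A_new/A_old)^z = 0.74^0.15
= exp(0.15 × ln 0.74) = exp(0.15 × -0.3011) = exp(-0.0452) ≈ 0.9558

96%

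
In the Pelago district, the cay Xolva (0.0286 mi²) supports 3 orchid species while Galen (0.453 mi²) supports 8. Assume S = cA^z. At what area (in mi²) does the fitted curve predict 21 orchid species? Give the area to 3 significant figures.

z = ln(8/3) / ln(0.453/0.0286) = 0.9808 / 2.7625 = 0.3551
c = 3 / 0.0286^0.3551 = 3 / 0.2831 = 10.6
A = (21/10.6)^(1/0.3551) ⇒ ln A = ln(1.982)/0.3551 = 1.9263
A = e^1.9263 ≈ 6.864 mi²

6.86 mi²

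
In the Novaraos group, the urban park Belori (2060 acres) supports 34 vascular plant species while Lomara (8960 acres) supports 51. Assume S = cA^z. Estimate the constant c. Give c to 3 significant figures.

z = ln(S₂/S₁) / ln(A₂/A₁) = ln(51/34) / ln(8960/2060) = 0.4055 / 1.4701 = 0.2758
c = S₁ / A₁^z = 34 / 2060^0.2758 = 34 / 8.204 = 4.144

4.14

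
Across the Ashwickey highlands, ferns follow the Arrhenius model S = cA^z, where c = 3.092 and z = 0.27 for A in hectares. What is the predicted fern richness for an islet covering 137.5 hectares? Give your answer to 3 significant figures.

11.7

S = 3.092 × 137.5^0.27
ln S = ln 3.092 + 0.27 × ln 137.5 = 1.1288 + 0.27 × 4.9236 = 2.4582
S = e^2.4582 ≈ 11.68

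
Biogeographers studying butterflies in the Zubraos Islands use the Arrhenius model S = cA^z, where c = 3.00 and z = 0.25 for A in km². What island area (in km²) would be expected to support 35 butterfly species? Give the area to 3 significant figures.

18500 km²

35 = 3 × A^0.25  ⇒  A^0.25 = 35/3 = 11.67
ln A = ln(11.67) / 0.25 = 2.4567 / 0.25 = 9.8269
A = e^9.8269 ≈ 18526 km²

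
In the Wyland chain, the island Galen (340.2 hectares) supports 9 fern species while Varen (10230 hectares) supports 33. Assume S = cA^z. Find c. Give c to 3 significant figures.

z = ln(S₂/S₁) / ln(A₂/A₁) = ln(33/9) / ln(10230/340.2) = 1.2993 / 3.4035 = 0.3817
c = S₁ / A₁^z = 9 / 340.2^0.3817 = 9 / 9.257 = 0.9722

0.972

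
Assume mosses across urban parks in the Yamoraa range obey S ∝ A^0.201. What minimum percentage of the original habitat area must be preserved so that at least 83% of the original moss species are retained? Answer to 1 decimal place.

Need (A_new/A_old)^0.201 = 0.83, so A_new/A_old = 0.83^(1/0.201) = 0.83^4.975
ln(A_new/A_old) = ln 0.83 / 0.201 = -0.1863 / 0.201 = -0.9270
A_new/A_old = e^-0.9270 ≈ 0.3957

39.6%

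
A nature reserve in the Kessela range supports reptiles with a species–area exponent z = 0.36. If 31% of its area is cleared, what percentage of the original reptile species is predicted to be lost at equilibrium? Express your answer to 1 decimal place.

12.5%

S_new/S_old = (A_new/A_old)^z = 0.69^0.36
= exp(0.36 × ln 0.69) = exp(0.36 × -0.3711) = exp(-0.1336) ≈ 0.875
Fraction lost = 1 − 0.875 = 0.125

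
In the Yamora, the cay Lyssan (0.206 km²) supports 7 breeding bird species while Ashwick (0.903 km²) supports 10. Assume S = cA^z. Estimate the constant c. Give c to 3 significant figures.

10.2

z = ln(S₂/S₁) / ln(A₂/A₁) = ln(10/7) / ln(0.903/0.206) = 0.3567 / 1.4778 = 0.2413
c = S₁ / A₁^z = 7 / 0.206^0.2413 = 7 / 0.683 = 10.25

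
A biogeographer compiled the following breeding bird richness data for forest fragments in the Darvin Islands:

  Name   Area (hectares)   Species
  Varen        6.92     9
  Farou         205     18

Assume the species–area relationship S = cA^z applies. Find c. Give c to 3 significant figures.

6.06

z = ln(S₂/S₁) / ln(A₂/A₁) = ln(18/9) / ln(205/6.92) = 0.6931 / 3.3886 = 0.2046
c = S₁ / A₁^z = 9 / 6.92^0.2046 = 9 / 1.485 = 6.059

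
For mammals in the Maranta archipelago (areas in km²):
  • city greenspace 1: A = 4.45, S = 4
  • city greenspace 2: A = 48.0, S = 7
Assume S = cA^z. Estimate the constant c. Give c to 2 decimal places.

2.82

z = ln(S₂/S₁) / ln(A₂/A₁) = ln(7/4) / ln(48/4.45) = 0.5596 / 2.3783 = 0.2353
c = S₁ / A₁^z = 4 / 4.45^0.2353 = 4 / 1.421 = 2.815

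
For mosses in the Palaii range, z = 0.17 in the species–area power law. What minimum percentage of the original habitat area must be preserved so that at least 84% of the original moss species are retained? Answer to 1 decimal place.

35.9%

Need (A_new/A_old)^0.17 = 0.84, so A_new/A_old = 0.84^(1/0.17) = 0.84^5.882
ln(A_new/A_old) = ln 0.84 / 0.17 = -0.1744 / 0.17 = -1.0256
A_new/A_old = e^-1.0256 ≈ 0.3586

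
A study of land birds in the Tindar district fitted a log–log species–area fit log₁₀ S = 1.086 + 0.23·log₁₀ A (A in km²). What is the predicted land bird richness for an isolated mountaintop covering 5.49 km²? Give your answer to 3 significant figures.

18.0

S = 12.19 × 5.49^0.23
ln S = ln 12.19 + 0.23 × ln 5.49 = 2.5006 + 0.23 × 1.7029 = 2.8923
S = e^2.8923 ≈ 18.03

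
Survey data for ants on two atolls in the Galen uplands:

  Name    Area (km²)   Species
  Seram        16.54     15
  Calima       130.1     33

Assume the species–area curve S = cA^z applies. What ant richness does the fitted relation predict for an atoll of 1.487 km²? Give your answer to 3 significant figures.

z = ln(33/15) / ln(130.1/16.54) = 0.7885 / 2.0625 = 0.3823
c = 15 / 16.54^0.3823 = 15 / 2.923 = 5.132
S₃ = 5.132 × 1.487^0.3823 = 5.132 × 1.164 ≈ 5.972

5.97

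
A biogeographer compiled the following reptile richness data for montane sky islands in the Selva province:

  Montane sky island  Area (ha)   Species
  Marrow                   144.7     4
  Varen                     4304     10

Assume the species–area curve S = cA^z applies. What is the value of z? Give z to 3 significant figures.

Taking logs: ln S = ln c + z ln A, so z = (ln S₂ − ln S₁)/(ln A₂ − ln A₁).
z = ln(10/4) / ln(4304/144.7) = ln(2.5) / ln(29.74) = 0.9163 / 3.3926 = 0.2701

0.270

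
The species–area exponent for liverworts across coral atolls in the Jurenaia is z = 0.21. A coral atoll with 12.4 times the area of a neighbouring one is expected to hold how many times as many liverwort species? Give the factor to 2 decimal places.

S₂/S₁ = (A₂/A₁)^z = 12.4^0.21
ln(S₂/S₁) = 0.21 × ln 12.4 = 0.21 × 2.5177 = 0.5287
S₂/S₁ = e^0.5287 ≈ 1.697

1.70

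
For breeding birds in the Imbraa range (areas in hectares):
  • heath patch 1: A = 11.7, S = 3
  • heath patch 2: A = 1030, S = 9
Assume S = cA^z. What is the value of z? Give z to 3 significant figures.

0.245

Taking logs: ln S = ln c + z ln A, so z = (ln S₂ − ln S₁)/(ln A₂ − ln A₁).
z = ln(9/3) / ln(1030/11.7) = ln(3) / ln(88.03) = 1.0986 / 4.4777 = 0.2454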